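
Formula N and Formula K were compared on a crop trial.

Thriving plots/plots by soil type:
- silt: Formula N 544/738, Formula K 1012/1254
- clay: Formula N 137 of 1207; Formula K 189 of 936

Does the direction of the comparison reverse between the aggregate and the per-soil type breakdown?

No

Silt: Formula N 544/738 = 73.7%, Formula K 1012/1254 = 80.7% → Formula K
Clay: Formula N 137/1207 = 11.4%, Formula K 189/936 = 20.2% → Formula K
Overall: Formula N 681/1945 = 35.0%, Formula K 1201/2190 = 54.8% → Formula K
Formula K wins overall and in every soil group — no reversal.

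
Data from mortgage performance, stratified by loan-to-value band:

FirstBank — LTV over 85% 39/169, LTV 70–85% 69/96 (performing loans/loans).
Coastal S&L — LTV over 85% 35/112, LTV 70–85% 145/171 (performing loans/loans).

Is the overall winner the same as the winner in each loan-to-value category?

LTV over 85%: FirstBank 39/169 = 23.1%, Coastal S&L 35/112 = 31.2% → Coastal S&L
LTV 70–85%: FirstBank 69/96 = 71.9%, Coastal S&L 145/171 = 84.8% → Coastal S&L
Overall: FirstBank 108/265 = 40.8%, Coastal S&L 180/283 = 63.6% → Coastal S&L
Coastal S&L wins overall and in every loan-to-value group — no reversal.

Yes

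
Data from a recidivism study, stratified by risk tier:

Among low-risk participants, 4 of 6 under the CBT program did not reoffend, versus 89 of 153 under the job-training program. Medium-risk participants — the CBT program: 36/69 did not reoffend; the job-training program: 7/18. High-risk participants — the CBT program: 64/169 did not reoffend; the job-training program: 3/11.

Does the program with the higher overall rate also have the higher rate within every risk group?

No

Low-risk: the CBT program 4/6 = 66.7%, the job-training program 89/153 = 58.2% → the CBT program
Medium-risk: the CBT program 36/69 = 52.2%, the job-training program 7/18 = 38.9% → the CBT program
High-risk: the CBT program 64/169 = 37.9%, the job-training program 3/11 = 27.3% → the CBT program
Overall: the CBT program 104/244 = 42.6%, the job-training program 99/182 = 54.4% → the job-training program
The CBT program wins each risk group but the job-training program wins overall — the comparison reverses. The CBT program's participants skew toward high-risk, which has a lower base rate.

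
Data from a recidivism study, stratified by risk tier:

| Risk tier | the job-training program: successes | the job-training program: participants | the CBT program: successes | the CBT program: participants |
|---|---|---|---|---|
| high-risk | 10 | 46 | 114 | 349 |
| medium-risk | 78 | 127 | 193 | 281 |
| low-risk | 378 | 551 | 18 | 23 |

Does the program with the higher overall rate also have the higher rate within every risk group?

No

High-risk: the job-training program 10/46 = 21.7%, the CBT program 114/349 = 32.7% → the CBT program
Medium-risk: the job-training program 78/127 = 61.4%, the CBT program 193/281 = 68.7% → the CBT program
Low-risk: the job-training program 378/551 = 68.6%, the CBT program 18/23 = 78.3% → the CBT program
Overall: the job-training program 466/724 = 64.4%, the CBT program 325/653 = 49.8% → the job-training program
The CBT program wins each risk group but the job-training program wins overall — the comparison reverses. The CBT program's participants skew toward high-risk, which has a lower base rate.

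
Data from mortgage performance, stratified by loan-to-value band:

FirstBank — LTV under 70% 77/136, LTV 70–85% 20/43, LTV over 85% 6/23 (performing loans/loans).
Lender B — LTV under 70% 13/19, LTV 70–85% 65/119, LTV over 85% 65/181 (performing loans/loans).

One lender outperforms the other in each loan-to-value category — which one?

LTV under 70%: FirstBank 77/136 = 56.6%, Lender B 13/19 = 68.4% → Lender B
LTV 70–85%: FirstBank 20/43 = 46.5%, Lender B 65/119 = 54.6% → Lender B
LTV over 85%: FirstBank 6/23 = 26.1%, Lender B 65/181 = 35.9% → Lender B
Lender B has the higher rate in all 3 groups.

Lender B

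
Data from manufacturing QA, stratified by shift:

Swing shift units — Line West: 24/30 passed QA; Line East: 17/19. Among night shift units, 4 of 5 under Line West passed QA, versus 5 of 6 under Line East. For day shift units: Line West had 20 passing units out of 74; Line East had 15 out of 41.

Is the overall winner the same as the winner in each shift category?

Yes

Swing shift: Line West 24/30 = 80.0%, Line East 17/19 = 89.5% → Line East
Night shift: Line West 4/5 = 80.0%, Line East 5/6 = 83.3% → Line East
Day shift: Line West 20/74 = 27.0%, Line East 15/41 = 36.6% → Line East
Overall: Line West 48/109 = 44.0%, Line East 37/66 = 56.1% → Line East
Line East wins overall and in every shift group — no reversal.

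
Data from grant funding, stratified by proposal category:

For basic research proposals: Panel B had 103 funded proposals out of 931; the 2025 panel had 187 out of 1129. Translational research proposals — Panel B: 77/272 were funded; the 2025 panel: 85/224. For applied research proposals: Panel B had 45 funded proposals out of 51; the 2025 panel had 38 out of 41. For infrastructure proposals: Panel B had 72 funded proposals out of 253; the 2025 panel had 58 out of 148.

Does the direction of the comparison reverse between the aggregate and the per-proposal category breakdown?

Basic research: Panel B 103/931 = 11.1%, the 2025 panel 187/1129 = 16.6% → the 2025 panel
Translational research: Panel B 77/272 = 28.3%, the 2025 panel 85/224 = 37.9% → the 2025 panel
Applied research: Panel B 45/51 = 88.2%, the 2025 panel 38/41 = 92.7% → the 2025 panel
Infrastructure: Panel B 72/253 = 28.5%, the 2025 panel 58/148 = 39.2% → the 2025 panel
Overall: Panel B 297/1507 = 19.7%, the 2025 panel 368/1542 = 23.9% → the 2025 panel
The 2025 panel wins overall and in every proposal group — no reversal.

No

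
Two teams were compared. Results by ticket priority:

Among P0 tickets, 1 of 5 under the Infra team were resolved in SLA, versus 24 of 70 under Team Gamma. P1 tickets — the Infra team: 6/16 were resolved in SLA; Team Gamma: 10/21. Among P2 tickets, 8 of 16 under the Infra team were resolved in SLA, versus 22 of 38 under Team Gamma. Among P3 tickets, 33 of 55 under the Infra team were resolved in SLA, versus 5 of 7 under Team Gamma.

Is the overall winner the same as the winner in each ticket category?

No

P0: the Infra team 1/5 = 20.0%, Team Gamma 24/70 = 34.3% → Team Gamma
P1: the Infra team 6/16 = 37.5%, Team Gamma 10/21 = 47.6% → Team Gamma
P2: the Infra team 8/16 = 50.0%, Team Gamma 22/38 = 57.9% → Team Gamma
P3: the Infra team 33/55 = 60.0%, Team Gamma 5/7 = 71.4% → Team Gamma
Overall: the Infra team 48/92 = 52.2%, Team Gamma 61/136 = 44.9% → the Infra team
Team Gamma wins each ticket group but the Infra team wins overall — the comparison reverses. Team Gamma's tickets skew toward P0, which has a lower base rate.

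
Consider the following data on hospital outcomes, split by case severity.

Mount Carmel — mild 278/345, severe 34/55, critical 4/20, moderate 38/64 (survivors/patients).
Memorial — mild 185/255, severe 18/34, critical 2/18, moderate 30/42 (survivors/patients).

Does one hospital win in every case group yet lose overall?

No

Mild: Mount Carmel 278/345 = 80.6%, Memorial 185/255 = 72.5% → Mount Carmel
Severe: Mount Carmel 34/55 = 61.8%, Memorial 18/34 = 52.9% → Mount Carmel
Critical: Mount Carmel 4/20 = 20.0%, Memorial 2/18 = 11.1% → Mount Carmel
Moderate: Mount Carmel 38/64 = 59.4%, Memorial 30/42 = 71.4% → Memorial
Overall: Mount Carmel 354/484 = 73.1%, Memorial 235/349 = 67.3% → Mount Carmel
Neither sweeps: Mount Carmel wins 3 of 4 groups, Memorial wins 1. Mount Carmel wins overall but not every group — no Simpson reversal.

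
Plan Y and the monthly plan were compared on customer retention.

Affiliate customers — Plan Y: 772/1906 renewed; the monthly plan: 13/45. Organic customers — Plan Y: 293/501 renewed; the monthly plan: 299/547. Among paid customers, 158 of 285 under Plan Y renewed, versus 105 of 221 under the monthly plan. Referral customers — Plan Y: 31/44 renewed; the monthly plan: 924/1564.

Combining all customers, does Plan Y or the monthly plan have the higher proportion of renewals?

Affiliate: Plan Y 772/1906 = 40.5%, the monthly plan 13/45 = 28.9% → Plan Y
Organic: Plan Y 293/501 = 58.5%, the monthly plan 299/547 = 54.7% → Plan Y
Paid: Plan Y 158/285 = 55.4%, the monthly plan 105/221 = 47.5% → Plan Y
Referral: Plan Y 31/44 = 70.5%, the monthly plan 924/1564 = 59.1% → Plan Y
Overall: Plan Y 1254/2736 = 45.8%, the monthly plan 1341/2377 = 56.4% → the monthly plan
(Plan Y wins every signup group but the monthly plan wins overall — Plan Y's customers skew toward the low-rate affiliate group.)

the monthly plan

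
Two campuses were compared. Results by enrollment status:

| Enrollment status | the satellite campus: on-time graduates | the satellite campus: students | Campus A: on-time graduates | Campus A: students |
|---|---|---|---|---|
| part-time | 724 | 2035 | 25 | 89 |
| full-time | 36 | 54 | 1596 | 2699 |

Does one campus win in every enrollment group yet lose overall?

Part-time: the satellite campus 724/2035 = 35.6%, Campus A 25/89 = 28.1% → the satellite campus
Full-time: the satellite campus 36/54 = 66.7%, Campus A 1596/2699 = 59.1% → the satellite campus
Overall: the satellite campus 760/2089 = 36.4%, Campus A 1621/2788 = 58.1% → Campus A
The satellite campus wins each enrollment group but Campus A wins overall — the comparison reverses. The satellite campus's students skew toward part-time, which has a lower base rate.

Yes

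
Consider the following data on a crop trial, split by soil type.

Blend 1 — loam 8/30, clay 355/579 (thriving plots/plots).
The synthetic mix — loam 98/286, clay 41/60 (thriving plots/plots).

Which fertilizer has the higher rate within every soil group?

Loam: Blend 1 8/30 = 26.7%, the synthetic mix 98/286 = 34.3% → the synthetic mix
Clay: Blend 1 355/579 = 61.3%, the synthetic mix 41/60 = 68.3% → the synthetic mix
The synthetic mix has the higher rate in both groups.

the synthetic mix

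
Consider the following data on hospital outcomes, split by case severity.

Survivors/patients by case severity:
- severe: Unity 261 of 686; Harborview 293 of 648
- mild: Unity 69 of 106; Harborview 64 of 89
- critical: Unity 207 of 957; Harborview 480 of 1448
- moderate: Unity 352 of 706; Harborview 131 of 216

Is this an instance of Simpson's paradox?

Severe: Unity 261/686 = 38.0%, Harborview 293/648 = 45.2% → Harborview
Mild: Unity 69/106 = 65.1%, Harborview 64/89 = 71.9% → Harborview
Critical: Unity 207/957 = 21.6%, Harborview 480/1448 = 33.1% → Harborview
Moderate: Unity 352/706 = 49.9%, Harborview 131/216 = 60.6% → Harborview
Overall: Unity 889/2455 = 36.2%, Harborview 968/2401 = 40.3% → Harborview
Harborview wins overall and in every case group — no reversal.

No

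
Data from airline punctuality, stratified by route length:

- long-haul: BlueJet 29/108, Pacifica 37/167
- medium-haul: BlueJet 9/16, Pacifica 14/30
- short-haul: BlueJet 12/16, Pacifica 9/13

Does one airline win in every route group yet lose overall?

No

Long-haul: BlueJet 29/108 = 26.9%, Pacifica 37/167 = 22.2% → BlueJet
Medium-haul: BlueJet 9/16 = 56.2%, Pacifica 14/30 = 46.7% → BlueJet
Short-haul: BlueJet 12/16 = 75.0%, Pacifica 9/13 = 69.2% → BlueJet
Overall: BlueJet 50/140 = 35.7%, Pacifica 60/210 = 28.6% → BlueJet
BlueJet wins overall and in every route group — no reversal.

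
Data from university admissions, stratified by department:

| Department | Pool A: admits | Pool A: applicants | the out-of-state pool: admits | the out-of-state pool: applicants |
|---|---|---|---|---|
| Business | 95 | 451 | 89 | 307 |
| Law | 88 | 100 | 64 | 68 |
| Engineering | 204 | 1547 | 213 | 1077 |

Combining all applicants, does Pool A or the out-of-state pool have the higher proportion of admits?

Business: Pool A 95/451 = 21.1%, the out-of-state pool 89/307 = 29.0% → the out-of-state pool
Law: Pool A 88/100 = 88.0%, the out-of-state pool 64/68 = 94.1% → the out-of-state pool
Engineering: Pool A 204/1547 = 13.2%, the out-of-state pool 213/1077 = 19.8% → the out-of-state pool
Overall: Pool A 387/2098 = 18.4%, the out-of-state pool 366/1452 = 25.2% → the out-of-state pool

the out-of-state pool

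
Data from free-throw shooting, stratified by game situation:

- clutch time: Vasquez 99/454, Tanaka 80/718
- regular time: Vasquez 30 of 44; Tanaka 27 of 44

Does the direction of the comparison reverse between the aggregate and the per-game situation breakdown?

Clutch time: Vasquez 99/454 = 21.8%, Tanaka 80/718 = 11.1% → Vasquez
Regular time: Vasquez 30/44 = 68.2%, Tanaka 27/44 = 61.4% → Vasquez
Overall: Vasquez 129/498 = 25.9%, Tanaka 107/762 = 14.0% → Vasquez
Vasquez wins overall and in every game group — no reversal.

No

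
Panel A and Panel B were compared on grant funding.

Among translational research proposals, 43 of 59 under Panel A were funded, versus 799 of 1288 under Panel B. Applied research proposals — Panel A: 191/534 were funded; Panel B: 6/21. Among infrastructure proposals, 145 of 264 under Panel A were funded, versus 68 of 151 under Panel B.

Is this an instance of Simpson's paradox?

Translational research: Panel A 43/59 = 72.9%, Panel B 799/1288 = 62.0% → Panel A
Applied research: Panel A 191/534 = 35.8%, Panel B 6/21 = 28.6% → Panel A
Infrastructure: Panel A 145/264 = 54.9%, Panel B 68/151 = 45.0% → Panel A
Overall: Panel A 379/857 = 44.2%, Panel B 873/1460 = 59.8% → Panel B
Panel A wins each proposal group but Panel B wins overall — the comparison reverses. Panel A's proposals skew toward applied research, which has a lower base rate.

Yes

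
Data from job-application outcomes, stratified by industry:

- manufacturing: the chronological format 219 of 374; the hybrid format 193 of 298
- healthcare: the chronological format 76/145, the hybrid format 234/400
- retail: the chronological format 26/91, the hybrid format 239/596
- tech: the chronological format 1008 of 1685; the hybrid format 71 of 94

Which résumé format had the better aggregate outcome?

Manufacturing: the chronological format 219/374 = 58.6%, the hybrid format 193/298 = 64.8% → the hybrid format
Healthcare: the chronological format 76/145 = 52.4%, the hybrid format 234/400 = 58.5% → the hybrid format
Retail: the chronological format 26/91 = 28.6%, the hybrid format 239/596 = 40.1% → the hybrid format
Tech: the chronological format 1008/1685 = 59.8%, the hybrid format 71/94 = 75.5% → the hybrid format
Overall: the chronological format 1329/2295 = 57.9%, the hybrid format 737/1388 = 53.1% → the chronological format
(The hybrid format wins every industry group but the chronological format wins overall — the hybrid format's applications skew toward the low-rate retail group.)

the chronological format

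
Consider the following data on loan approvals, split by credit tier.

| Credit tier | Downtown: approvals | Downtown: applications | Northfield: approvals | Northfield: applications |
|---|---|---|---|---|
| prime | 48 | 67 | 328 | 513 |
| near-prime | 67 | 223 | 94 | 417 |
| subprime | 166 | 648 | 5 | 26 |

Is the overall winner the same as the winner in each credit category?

No

Prime: Downtown 48/67 = 71.6%, Northfield 328/513 = 63.9% → Downtown
Near-prime: Downtown 67/223 = 30.0%, Northfield 94/417 = 22.5% → Downtown
Subprime: Downtown 166/648 = 25.6%, Northfield 5/26 = 19.2% → Downtown
Overall: Downtown 281/938 = 30.0%, Northfield 427/956 = 44.7% → Northfield
Downtown wins each credit group but Northfield wins overall — the comparison reverses. Downtown's applications skew toward subprime, which has a lower base rate.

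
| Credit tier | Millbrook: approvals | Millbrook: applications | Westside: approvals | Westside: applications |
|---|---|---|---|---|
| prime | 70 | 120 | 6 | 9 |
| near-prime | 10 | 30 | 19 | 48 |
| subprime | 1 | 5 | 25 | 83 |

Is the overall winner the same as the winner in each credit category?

No

Prime: Millbrook 70/120 = 58.3%, Westside 6/9 = 66.7% → Westside
Near-prime: Millbrook 10/30 = 33.3%, Westside 19/48 = 39.6% → Westside
Subprime: Millbrook 1/5 = 20.0%, Westside 25/83 = 30.1% → Westside
Overall: Millbrook 81/155 = 52.3%, Westside 50/140 = 35.7% → Millbrook
Westside wins each credit group but Millbrook wins overall — the comparison reverses. Westside's applications skew toward subprime, which has a lower base rate.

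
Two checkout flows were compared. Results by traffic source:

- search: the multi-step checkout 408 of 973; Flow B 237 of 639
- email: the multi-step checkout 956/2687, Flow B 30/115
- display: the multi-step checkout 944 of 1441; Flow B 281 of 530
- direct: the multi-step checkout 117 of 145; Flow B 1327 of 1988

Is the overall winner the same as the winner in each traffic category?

No

Search: the multi-step checkout 408/973 = 41.9%, Flow B 237/639 = 37.1% → the multi-step checkout
Email: the multi-step checkout 956/2687 = 35.6%, Flow B 30/115 = 26.1% → the multi-step checkout
Display: the multi-step checkout 944/1441 = 65.5%, Flow B 281/530 = 53.0% → the multi-step checkout
Direct: the multi-step checkout 117/145 = 80.7%, Flow B 1327/1988 = 66.8% → the multi-step checkout
Overall: the multi-step checkout 2425/5246 = 46.2%, Flow B 1875/3272 = 57.3% → Flow B
The multi-step checkout wins each traffic group but Flow B wins overall — the comparison reverses. The multi-step checkout's sessions skew toward email, which has a lower base rate.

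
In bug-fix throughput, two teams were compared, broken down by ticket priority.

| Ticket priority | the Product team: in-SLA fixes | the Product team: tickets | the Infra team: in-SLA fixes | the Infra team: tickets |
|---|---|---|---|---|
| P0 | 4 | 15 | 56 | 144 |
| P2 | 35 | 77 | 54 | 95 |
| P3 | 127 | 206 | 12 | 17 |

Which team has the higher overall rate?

the Product team

P0: the Product team 4/15 = 26.7%, the Infra team 56/144 = 38.9% → the Infra team
P2: the Product team 35/77 = 45.5%, the Infra team 54/95 = 56.8% → the Infra team
P3: the Product team 127/206 = 61.7%, the Infra team 12/17 = 70.6% → the Infra team
Overall: the Product team 166/298 = 55.7%, the Infra team 122/256 = 47.7% → the Product team
(The Infra team wins every ticket group but the Product team wins overall — the Infra team's tickets skew toward the low-rate P0 group.)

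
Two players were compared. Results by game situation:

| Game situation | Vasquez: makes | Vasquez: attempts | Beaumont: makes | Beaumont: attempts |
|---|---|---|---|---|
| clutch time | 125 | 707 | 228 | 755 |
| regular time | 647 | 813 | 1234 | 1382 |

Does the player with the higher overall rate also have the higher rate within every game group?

Clutch time: Vasquez 125/707 = 17.7%, Beaumont 228/755 = 30.2% → Beaumont
Regular time: Vasquez 647/813 = 79.6%, Beaumont 1234/1382 = 89.3% → Beaumont
Overall: Vasquez 772/1520 = 50.8%, Beaumont 1462/2137 = 68.4% → Beaumont
Beaumont wins overall and in every game group — no reversal.

Yes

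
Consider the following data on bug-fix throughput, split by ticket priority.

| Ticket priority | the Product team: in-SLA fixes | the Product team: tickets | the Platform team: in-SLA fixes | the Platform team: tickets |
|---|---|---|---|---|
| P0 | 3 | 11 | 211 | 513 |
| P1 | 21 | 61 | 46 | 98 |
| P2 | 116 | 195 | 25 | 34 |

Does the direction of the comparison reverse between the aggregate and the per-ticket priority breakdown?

P0: the Product team 3/11 = 27.3%, the Platform team 211/513 = 41.1% → the Platform team
P1: the Product team 21/61 = 34.4%, the Platform team 46/98 = 46.9% → the Platform team
P2: the Product team 116/195 = 59.5%, the Platform team 25/34 = 73.5% → the Platform team
Overall: the Product team 140/267 = 52.4%, the Platform team 282/645 = 43.7% → the Product team
The Platform team wins each ticket group but the Product team wins overall — the comparison reverses. The Platform team's tickets skew toward P0, which has a lower base rate.

Yes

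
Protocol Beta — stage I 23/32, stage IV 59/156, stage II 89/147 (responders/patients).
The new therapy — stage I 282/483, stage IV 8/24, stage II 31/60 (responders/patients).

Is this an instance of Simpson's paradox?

Stage I: Protocol Beta 23/32 = 71.9%, the new therapy 282/483 = 58.4% → Protocol Beta
Stage IV: Protocol Beta 59/156 = 37.8%, the new therapy 8/24 = 33.3% → Protocol Beta
Stage II: Protocol Beta 89/147 = 60.5%, the new therapy 31/60 = 51.7% → Protocol Beta
Overall: Protocol Beta 171/335 = 51.0%, the new therapy 321/567 = 56.6% → the new therapy
Protocol Beta wins each disease group but the new therapy wins overall — the comparison reverses. Protocol Beta's patients skew toward stage IV, which has a lower base rate.

Yes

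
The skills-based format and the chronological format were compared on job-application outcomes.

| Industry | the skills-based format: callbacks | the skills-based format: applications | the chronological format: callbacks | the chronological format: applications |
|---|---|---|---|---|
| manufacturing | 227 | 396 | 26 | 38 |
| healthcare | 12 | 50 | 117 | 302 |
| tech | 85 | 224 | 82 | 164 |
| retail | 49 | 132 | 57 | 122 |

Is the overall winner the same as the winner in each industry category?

Manufacturing: the skills-based format 227/396 = 57.3%, the chronological format 26/38 = 68.4% → the chronological format
Healthcare: the skills-based format 12/50 = 24.0%, the chronological format 117/302 = 38.7% → the chronological format
Tech: the skills-based format 85/224 = 37.9%, the chronological format 82/164 = 50.0% → the chronological format
Retail: the skills-based format 49/132 = 37.1%, the chronological format 57/122 = 46.7% → the chronological format
Overall: the skills-based format 373/802 = 46.5%, the chronological format 282/626 = 45.0% → the skills-based format
The chronological format wins each industry group but the skills-based format wins overall — the comparison reverses. The chronological format's applications skew toward healthcare, which has a lower base rate.

No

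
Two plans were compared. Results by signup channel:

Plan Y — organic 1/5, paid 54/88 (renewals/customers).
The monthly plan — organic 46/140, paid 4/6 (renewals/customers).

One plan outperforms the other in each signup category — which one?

Organic: Plan Y 1/5 = 20.0%, the monthly plan 46/140 = 32.9% → the monthly plan
Paid: Plan Y 54/88 = 61.4%, the monthly plan 4/6 = 66.7% → the monthly plan
The monthly plan has the higher rate in both groups.

the monthly plan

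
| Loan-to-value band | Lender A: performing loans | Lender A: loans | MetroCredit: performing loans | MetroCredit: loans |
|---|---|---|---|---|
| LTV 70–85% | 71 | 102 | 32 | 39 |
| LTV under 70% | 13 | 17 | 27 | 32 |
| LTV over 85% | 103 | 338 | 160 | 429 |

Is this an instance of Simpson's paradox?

LTV 70–85%: Lender A 71/102 = 69.6%, MetroCredit 32/39 = 82.1% → MetroCredit
LTV under 70%: Lender A 13/17 = 76.5%, MetroCredit 27/32 = 84.4% → MetroCredit
LTV over 85%: Lender A 103/338 = 30.5%, MetroCredit 160/429 = 37.3% → MetroCredit
Overall: Lender A 187/457 = 40.9%, MetroCredit 219/500 = 43.8% → MetroCredit
MetroCredit wins overall and in every loan-to-value group — no reversal.

No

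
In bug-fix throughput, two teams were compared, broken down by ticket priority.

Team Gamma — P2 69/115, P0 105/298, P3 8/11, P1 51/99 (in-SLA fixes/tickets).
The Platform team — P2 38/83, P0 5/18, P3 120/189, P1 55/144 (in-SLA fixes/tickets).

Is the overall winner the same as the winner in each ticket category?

No

P2: Team Gamma 69/115 = 60.0%, the Platform team 38/83 = 45.8% → Team Gamma
P0: Team Gamma 105/298 = 35.2%, the Platform team 5/18 = 27.8% → Team Gamma
P3: Team Gamma 8/11 = 72.7%, the Platform team 120/189 = 63.5% → Team Gamma
P1: Team Gamma 51/99 = 51.5%, the Platform team 55/144 = 38.2% → Team Gamma
Overall: Team Gamma 233/523 = 44.6%, the Platform team 218/434 = 50.2% → the Platform team
Team Gamma wins each ticket group but the Platform team wins overall — the comparison reverses. Team Gamma's tickets skew toward P0, which has a lower base rate.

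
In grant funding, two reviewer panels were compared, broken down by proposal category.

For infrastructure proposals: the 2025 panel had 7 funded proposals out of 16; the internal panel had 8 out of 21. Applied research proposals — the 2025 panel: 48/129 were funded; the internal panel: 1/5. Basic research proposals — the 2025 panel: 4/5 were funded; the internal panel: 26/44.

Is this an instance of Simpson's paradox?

Infrastructure: the 2025 panel 7/16 = 43.8%, the internal panel 8/21 = 38.1% → the 2025 panel
Applied research: the 2025 panel 48/129 = 37.2%, the internal panel 1/5 = 20.0% → the 2025 panel
Basic research: the 2025 panel 4/5 = 80.0%, the internal panel 26/44 = 59.1% → the 2025 panel
Overall: the 2025 panel 59/150 = 39.3%, the internal panel 35/70 = 50.0% → the internal panel
The 2025 panel wins each proposal group but the internal panel wins overall — the comparison reverses. The 2025 panel's proposals skew toward applied research, which has a lower base rate.

Yes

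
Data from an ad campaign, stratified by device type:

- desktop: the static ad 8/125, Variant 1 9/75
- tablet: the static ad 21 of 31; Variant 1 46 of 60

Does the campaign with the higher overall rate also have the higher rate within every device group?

Yes

Desktop: the static ad 8/125 = 6.4%, Variant 1 9/75 = 12.0% → Variant 1
Tablet: the static ad 21/31 = 67.7%, Variant 1 46/60 = 76.7% → Variant 1
Overall: the static ad 29/156 = 18.6%, Variant 1 55/135 = 40.7% → Variant 1
Variant 1 wins overall and in every device group — no reversal.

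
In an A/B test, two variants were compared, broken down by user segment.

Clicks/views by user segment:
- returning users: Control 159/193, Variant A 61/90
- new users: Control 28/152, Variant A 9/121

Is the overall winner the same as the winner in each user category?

Returning users: Control 159/193 = 82.4%, Variant A 61/90 = 67.8% → Control
New users: Control 28/152 = 18.4%, Variant A 9/121 = 7.4% → Control
Overall: Control 187/345 = 54.2%, Variant A 70/211 = 33.2% → Control
Control wins overall and in every user group — no reversal.

Yes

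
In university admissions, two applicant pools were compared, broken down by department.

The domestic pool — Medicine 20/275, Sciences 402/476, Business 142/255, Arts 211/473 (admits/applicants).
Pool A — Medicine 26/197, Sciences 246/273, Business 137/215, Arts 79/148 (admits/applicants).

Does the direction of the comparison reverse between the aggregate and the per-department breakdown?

No

Medicine: the domestic pool 20/275 = 7.3%, Pool A 26/197 = 13.2% → Pool A
Sciences: the domestic pool 402/476 = 84.5%, Pool A 246/273 = 90.1% → Pool A
Business: the domestic pool 142/255 = 55.7%, Pool A 137/215 = 63.7% → Pool A
Arts: the domestic pool 211/473 = 44.6%, Pool A 79/148 = 53.4% → Pool A
Overall: the domestic pool 775/1479 = 52.4%, Pool A 488/833 = 58.6% → Pool A
Pool A wins overall and in every department group — no reversal.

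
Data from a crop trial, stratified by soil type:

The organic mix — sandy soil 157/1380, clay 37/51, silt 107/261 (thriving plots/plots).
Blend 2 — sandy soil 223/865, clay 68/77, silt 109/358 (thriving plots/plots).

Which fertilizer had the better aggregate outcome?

Sandy soil: the organic mix 157/1380 = 11.4%, Blend 2 223/865 = 25.8% → Blend 2
Clay: the organic mix 37/51 = 72.5%, Blend 2 68/77 = 88.3% → Blend 2
Silt: the organic mix 107/261 = 41.0%, Blend 2 109/358 = 30.4% → the organic mix
Overall: the organic mix 301/1692 = 17.8%, Blend 2 400/1300 = 30.8% → Blend 2
(Neither sweeps every soil group, but Blend 2 has the higher pooled rate.)

Blend 2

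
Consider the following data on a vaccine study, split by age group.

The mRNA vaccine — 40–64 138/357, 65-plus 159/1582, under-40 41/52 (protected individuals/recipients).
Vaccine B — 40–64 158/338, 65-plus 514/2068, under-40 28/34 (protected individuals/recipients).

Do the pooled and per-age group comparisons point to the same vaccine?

Yes

40–64: the mRNA vaccine 138/357 = 38.7%, Vaccine B 158/338 = 46.7% → Vaccine B
65-plus: the mRNA vaccine 159/1582 = 10.1%, Vaccine B 514/2068 = 24.9% → Vaccine B
Under-40: the mRNA vaccine 41/52 = 78.8%, Vaccine B 28/34 = 82.4% → Vaccine B
Overall: the mRNA vaccine 338/1991 = 17.0%, Vaccine B 700/2440 = 28.7% → Vaccine B
Vaccine B wins overall and in every age group — no reversal.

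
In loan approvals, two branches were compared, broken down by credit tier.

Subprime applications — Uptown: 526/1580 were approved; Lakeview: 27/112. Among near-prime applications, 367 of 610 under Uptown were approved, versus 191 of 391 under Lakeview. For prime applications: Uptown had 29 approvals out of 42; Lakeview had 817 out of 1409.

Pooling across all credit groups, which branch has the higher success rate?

Subprime: Uptown 526/1580 = 33.3%, Lakeview 27/112 = 24.1% → Uptown
Near-prime: Uptown 367/610 = 60.2%, Lakeview 191/391 = 48.8% → Uptown
Prime: Uptown 29/42 = 69.0%, Lakeview 817/1409 = 58.0% → Uptown
Overall: Uptown 922/2232 = 41.3%, Lakeview 1035/1912 = 54.1% → Lakeview
(Uptown wins every credit group but Lakeview wins overall — Uptown's applications skew toward the low-rate subprime group.)

Lakeview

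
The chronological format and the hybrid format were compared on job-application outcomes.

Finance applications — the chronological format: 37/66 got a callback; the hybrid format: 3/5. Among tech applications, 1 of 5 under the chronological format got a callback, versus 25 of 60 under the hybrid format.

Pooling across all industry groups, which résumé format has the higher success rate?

Finance: the chronological format 37/66 = 56.1%, the hybrid format 3/5 = 60.0% → the hybrid format
Tech: the chronological format 1/5 = 20.0%, the hybrid format 25/60 = 41.7% → the hybrid format
Overall: the chronological format 38/71 = 53.5%, the hybrid format 28/65 = 43.1% → the chronological format
(The hybrid format wins every industry group but the chronological format wins overall — the hybrid format's applications skew toward the low-rate tech group.)

the chronological format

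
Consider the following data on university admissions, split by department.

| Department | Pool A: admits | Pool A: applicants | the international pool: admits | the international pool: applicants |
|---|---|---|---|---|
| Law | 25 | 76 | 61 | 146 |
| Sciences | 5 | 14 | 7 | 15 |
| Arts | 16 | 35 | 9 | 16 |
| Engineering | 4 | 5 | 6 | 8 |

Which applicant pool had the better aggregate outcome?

the international pool

Law: Pool A 25/76 = 32.9%, the international pool 61/146 = 41.8% → the international pool
Sciences: Pool A 5/14 = 35.7%, the international pool 7/15 = 46.7% → the international pool
Arts: Pool A 16/35 = 45.7%, the international pool 9/16 = 56.2% → the international pool
Engineering: Pool A 4/5 = 80.0%, the international pool 6/8 = 75.0% → Pool A
Overall: Pool A 50/130 = 38.5%, the international pool 83/185 = 44.9% → the international pool
(Neither sweeps every department group, but the international pool has the higher pooled rate.)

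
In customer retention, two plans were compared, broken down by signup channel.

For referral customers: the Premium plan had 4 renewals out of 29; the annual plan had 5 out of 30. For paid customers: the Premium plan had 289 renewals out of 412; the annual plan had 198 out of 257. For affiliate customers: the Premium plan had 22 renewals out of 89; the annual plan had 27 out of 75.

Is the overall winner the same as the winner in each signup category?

Yes

Referral: the Premium plan 4/29 = 13.8%, the annual plan 5/30 = 16.7% → the annual plan
Paid: the Premium plan 289/412 = 70.1%, the annual plan 198/257 = 77.0% → the annual plan
Affiliate: the Premium plan 22/89 = 24.7%, the annual plan 27/75 = 36.0% → the annual plan
Overall: the Premium plan 315/530 = 59.4%, the annual plan 230/362 = 63.5% → the annual plan
The annual plan wins overall and in every signup group — no reversal.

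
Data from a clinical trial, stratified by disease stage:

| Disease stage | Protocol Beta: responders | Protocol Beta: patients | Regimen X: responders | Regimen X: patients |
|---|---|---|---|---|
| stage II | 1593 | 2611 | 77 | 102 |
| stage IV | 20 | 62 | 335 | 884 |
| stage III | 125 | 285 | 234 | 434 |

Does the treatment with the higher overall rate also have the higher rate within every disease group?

No

Stage II: Protocol Beta 1593/2611 = 61.0%, Regimen X 77/102 = 75.5% → Regimen X
Stage IV: Protocol Beta 20/62 = 32.3%, Regimen X 335/884 = 37.9% → Regimen X
Stage III: Protocol Beta 125/285 = 43.9%, Regimen X 234/434 = 53.9% → Regimen X
Overall: Protocol Beta 1738/2958 = 58.8%, Regimen X 646/1420 = 45.5% → Protocol Beta
Regimen X wins each disease group but Protocol Beta wins overall — the comparison reverses. Regimen X's patients skew toward stage IV, which has a lower base rate.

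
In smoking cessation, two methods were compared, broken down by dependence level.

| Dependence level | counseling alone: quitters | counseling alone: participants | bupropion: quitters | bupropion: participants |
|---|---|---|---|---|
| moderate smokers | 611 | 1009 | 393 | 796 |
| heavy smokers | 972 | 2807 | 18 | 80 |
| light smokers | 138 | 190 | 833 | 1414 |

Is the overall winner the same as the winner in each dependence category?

Moderate smokers: counseling alone 611/1009 = 60.6%, bupropion 393/796 = 49.4% → counseling alone
Heavy smokers: counseling alone 972/2807 = 34.6%, bupropion 18/80 = 22.5% → counseling alone
Light smokers: counseling alone 138/190 = 72.6%, bupropion 833/1414 = 58.9% → counseling alone
Overall: counseling alone 1721/4006 = 43.0%, bupropion 1244/2290 = 54.3% → bupropion
Counseling alone wins each dependence group but bupropion wins overall — the comparison reverses. Counseling alone's participants skew toward heavy smokers, which has a lower base rate.

No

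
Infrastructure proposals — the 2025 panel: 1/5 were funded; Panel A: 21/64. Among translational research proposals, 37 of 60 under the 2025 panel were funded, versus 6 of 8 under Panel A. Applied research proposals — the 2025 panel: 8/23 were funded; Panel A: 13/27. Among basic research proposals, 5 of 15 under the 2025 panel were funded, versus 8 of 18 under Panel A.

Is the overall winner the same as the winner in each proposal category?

No

Infrastructure: the 2025 panel 1/5 = 20.0%, Panel A 21/64 = 32.8% → Panel A
Translational research: the 2025 panel 37/60 = 61.7%, Panel A 6/8 = 75.0% → Panel A
Applied research: the 2025 panel 8/23 = 34.8%, Panel A 13/27 = 48.1% → Panel A
Basic research: the 2025 panel 5/15 = 33.3%, Panel A 8/18 = 44.4% → Panel A
Overall: the 2025 panel 51/103 = 49.5%, Panel A 48/117 = 41.0% → the 2025 panel
Panel A wins each proposal group but the 2025 panel wins overall — the comparison reverses. Panel A's proposals skew toward infrastructure, which has a lower base rate.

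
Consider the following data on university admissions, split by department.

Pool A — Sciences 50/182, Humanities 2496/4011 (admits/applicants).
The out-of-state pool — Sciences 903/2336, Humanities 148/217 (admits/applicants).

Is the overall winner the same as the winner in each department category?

Sciences: Pool A 50/182 = 27.5%, the out-of-state pool 903/2336 = 38.7% → the out-of-state pool
Humanities: Pool A 2496/4011 = 62.2%, the out-of-state pool 148/217 = 68.2% → the out-of-state pool
Overall: Pool A 2546/4193 = 60.7%, the out-of-state pool 1051/2553 = 41.2% → Pool A
The out-of-state pool wins each department group but Pool A wins overall — the comparison reverses. The out-of-state pool's applicants skew toward Sciences, which has a lower base rate.

No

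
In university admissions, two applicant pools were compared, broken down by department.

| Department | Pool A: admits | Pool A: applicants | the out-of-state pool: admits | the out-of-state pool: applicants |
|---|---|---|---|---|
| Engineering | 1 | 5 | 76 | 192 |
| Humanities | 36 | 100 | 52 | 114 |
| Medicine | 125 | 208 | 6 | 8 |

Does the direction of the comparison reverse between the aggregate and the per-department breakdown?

Engineering: Pool A 1/5 = 20.0%, the out-of-state pool 76/192 = 39.6% → the out-of-state pool
Humanities: Pool A 36/100 = 36.0%, the out-of-state pool 52/114 = 45.6% → the out-of-state pool
Medicine: Pool A 125/208 = 60.1%, the out-of-state pool 6/8 = 75.0% → the out-of-state pool
Overall: Pool A 162/313 = 51.8%, the out-of-state pool 134/314 = 42.7% → Pool A
The out-of-state pool wins each department group but Pool A wins overall — the comparison reverses. The out-of-state pool's applicants skew toward Engineering, which has a lower base rate.

Yes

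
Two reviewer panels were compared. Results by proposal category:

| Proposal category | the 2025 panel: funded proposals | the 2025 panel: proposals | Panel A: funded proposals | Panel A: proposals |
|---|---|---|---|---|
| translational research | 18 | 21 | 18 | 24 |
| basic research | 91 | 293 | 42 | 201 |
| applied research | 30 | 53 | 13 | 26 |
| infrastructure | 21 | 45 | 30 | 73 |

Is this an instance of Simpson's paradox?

Translational research: the 2025 panel 18/21 = 85.7%, Panel A 18/24 = 75.0% → the 2025 panel
Basic research: the 2025 panel 91/293 = 31.1%, Panel A 42/201 = 20.9% → the 2025 panel
Applied research: the 2025 panel 30/53 = 56.6%, Panel A 13/26 = 50.0% → the 2025 panel
Infrastructure: the 2025 panel 21/45 = 46.7%, Panel A 30/73 = 41.1% → the 2025 panel
Overall: the 2025 panel 160/412 = 38.8%, Panel A 103/324 = 31.8% → the 2025 panel
The 2025 panel wins overall and in every proposal group — no reversal.

No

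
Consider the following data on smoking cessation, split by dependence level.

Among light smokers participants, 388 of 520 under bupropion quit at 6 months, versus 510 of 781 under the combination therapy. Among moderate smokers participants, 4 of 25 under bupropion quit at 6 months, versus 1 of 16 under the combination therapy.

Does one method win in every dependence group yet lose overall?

Light smokers: bupropion 388/520 = 74.6%, the combination therapy 510/781 = 65.3% → bupropion
Moderate smokers: bupropion 4/25 = 16.0%, the combination therapy 1/16 = 6.2% → bupropion
Overall: bupropion 392/545 = 71.9%, the combination therapy 511/797 = 64.1% → bupropion
Bupropion wins overall and in every dependence group — no reversal.

No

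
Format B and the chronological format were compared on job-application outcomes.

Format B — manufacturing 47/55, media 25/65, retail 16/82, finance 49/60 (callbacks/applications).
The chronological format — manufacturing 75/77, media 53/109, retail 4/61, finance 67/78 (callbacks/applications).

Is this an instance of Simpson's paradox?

Manufacturing: Format B 47/55 = 85.5%, the chronological format 75/77 = 97.4% → the chronological format
Media: Format B 25/65 = 38.5%, the chronological format 53/109 = 48.6% → the chronological format
Retail: Format B 16/82 = 19.5%, the chronological format 4/61 = 6.6% → Format B
Finance: Format B 49/60 = 81.7%, the chronological format 67/78 = 85.9% → the chronological format
Overall: Format B 137/262 = 52.3%, the chronological format 199/325 = 61.2% → the chronological format
Neither sweeps: Format B wins 1 of 4 groups, the chronological format wins 3. The chronological format wins overall but not every group — no Simpson reversal.

No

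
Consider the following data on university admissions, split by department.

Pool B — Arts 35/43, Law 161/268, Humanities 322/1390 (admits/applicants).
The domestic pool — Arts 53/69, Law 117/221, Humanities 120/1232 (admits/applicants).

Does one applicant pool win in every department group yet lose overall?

No

Arts: Pool B 35/43 = 81.4%, the domestic pool 53/69 = 76.8% → Pool B
Law: Pool B 161/268 = 60.1%, the domestic pool 117/221 = 52.9% → Pool B
Humanities: Pool B 322/1390 = 23.2%, the domestic pool 120/1232 = 9.7% → Pool B
Overall: Pool B 518/1701 = 30.5%, the domestic pool 290/1522 = 19.1% → Pool B
Pool B wins overall and in every department group — no reversal.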